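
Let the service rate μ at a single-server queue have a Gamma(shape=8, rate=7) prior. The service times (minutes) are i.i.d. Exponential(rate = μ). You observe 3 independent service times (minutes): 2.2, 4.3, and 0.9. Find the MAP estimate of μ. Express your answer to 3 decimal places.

μ̂_MAP = 0.694

The Exponential(rate=μ) likelihood is ∝ μ^n e^(−μΣtᵢ). Here n = 3 and Σtᵢ = 2.2 + 4.3 + 0.9 = 7.4.
Posterior ∝ μ^7e^(−7μ) · μ^3e^(−7.4μ) = μ^10e^(−14.4μ), i.e. Gamma(11, 14.4).
Mode = (a−1)/b = 10/14.4 ≈ 0.694.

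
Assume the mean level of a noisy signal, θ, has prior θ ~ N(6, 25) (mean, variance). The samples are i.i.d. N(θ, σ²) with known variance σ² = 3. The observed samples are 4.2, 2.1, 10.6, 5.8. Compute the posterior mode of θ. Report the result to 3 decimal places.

θ̂_MAP = 5.684

n = 4; x̄ = (4.2 + 2.1 + 10.6 + 5.8)/4 = 22.7/4 = 5.675.
For a Normal prior and Normal likelihood with known variance, the posterior is Normal; its mode equals its mean, the precision-weighted average.
Prior precision 1/σ₀² = 1/25 = 0.04; data precision n/σ² = 4/3.
θ̂ = (0.04·6 + (4/3)·5.675) / (0.04 + 4/3) = (1171/150)/(103/75) = 1171/206 ≈ 5.684.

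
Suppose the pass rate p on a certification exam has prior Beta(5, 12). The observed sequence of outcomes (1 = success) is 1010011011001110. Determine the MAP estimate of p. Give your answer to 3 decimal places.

p̂_MAP = 0.419

Prior: Beta(5, 12).
Data: 9 successes in 16 trials (from the sequence). The binomial likelihood contributes p^9(1−p)^7, so the posterior is Beta(5+9, 12+7) = Beta(14, 19).
For Beta(a, b) with a, b > 1 the mode is (a−1)/(a+b−2) = 13/31 ≈ 0.419.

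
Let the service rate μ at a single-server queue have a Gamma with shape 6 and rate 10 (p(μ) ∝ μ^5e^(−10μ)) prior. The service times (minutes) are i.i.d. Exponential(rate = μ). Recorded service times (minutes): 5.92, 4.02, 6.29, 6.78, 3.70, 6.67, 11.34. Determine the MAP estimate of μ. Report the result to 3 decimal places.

μ̂_MAP = 0.219

The Exponential(rate=μ) likelihood is ∝ μ^n e^(−μΣtᵢ). Here n = 7 and Σtᵢ = 5.92 + 4.02 + 6.29 + 6.78 + 3.70 + 6.67 + 11.34 = 44.72.
Posterior ∝ μ^5e^(−10μ) · μ^7e^(−44.72μ) = μ^12e^(−54.72μ), i.e. Gamma(13, 54.72).
Mode = (a−1)/b = 12/54.72 ≈ 0.219.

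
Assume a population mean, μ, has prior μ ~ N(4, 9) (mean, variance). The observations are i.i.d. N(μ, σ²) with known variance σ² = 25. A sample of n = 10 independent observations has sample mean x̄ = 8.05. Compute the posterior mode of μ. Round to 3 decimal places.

n = 10, x̄ = 8.05.
For a Normal prior and Normal likelihood with known variance, the posterior is Normal; its mode equals its mean, the precision-weighted average.
Prior precision 1/σ₀² = 1/9; data precision n/σ² = 10/25 = 0.4.
μ̂ = ((1/9)·4 + 0.4·8.05) / (1/9 + 0.4) = (1649/450)/(23/45) = 1649/230 ≈ 7.170.

μ̂_MAP = 7.170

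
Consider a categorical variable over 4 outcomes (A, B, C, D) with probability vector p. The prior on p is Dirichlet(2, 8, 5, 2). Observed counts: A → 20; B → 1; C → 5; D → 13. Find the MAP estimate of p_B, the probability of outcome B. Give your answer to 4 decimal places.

The posterior is Dirichlet(αᵢ + nᵢ) = Dirichlet(22, 9, 10, 15).
For a Dirichlet(a₁,…,a_K) with all aᵢ > 1, the mode has j-th component (aⱼ − 1)/(Σaᵢ − K).
Here Σaᵢ = 56 and K = 4, so p_B = (9 − 1)/(56 − 4) = 8/52 ≈ 0.1538.

MAP estimate of p_B = 0.1538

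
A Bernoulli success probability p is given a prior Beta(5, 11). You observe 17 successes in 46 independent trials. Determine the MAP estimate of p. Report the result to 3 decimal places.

p̂_MAP = 0.350

Prior: Beta(5, 11).
Data: 17 successes in 46 trials. The binomial likelihood contributes p^17(1−p)^29, so the posterior is Beta(5+17, 11+29) = Beta(22, 40).
For Beta(a, b) with a, b > 1 the mode is (a−1)/(a+b−2) = 21/60 ≈ 0.350.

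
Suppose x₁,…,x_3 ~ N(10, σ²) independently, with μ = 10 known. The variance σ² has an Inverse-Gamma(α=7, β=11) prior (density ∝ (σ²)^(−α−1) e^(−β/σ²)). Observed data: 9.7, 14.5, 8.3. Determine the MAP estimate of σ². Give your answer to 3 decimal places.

σ̂²_MAP = 2.381

Sum of squared deviations about the known mean: SS = (9.7−10)² + (14.5−10)² + (8.3−10)² = 23.23.
The Normal likelihood contributes (σ²)^(−n/2) exp(−SS/(2σ²)), so the posterior is Inverse-Gamma(α + n/2, β + SS/2) = Inverse-Gamma(8.5, 22.615).
The mode of Inverse-Gamma(a, b) is b/(a+1) = 22.615/9.5 ≈ 2.381.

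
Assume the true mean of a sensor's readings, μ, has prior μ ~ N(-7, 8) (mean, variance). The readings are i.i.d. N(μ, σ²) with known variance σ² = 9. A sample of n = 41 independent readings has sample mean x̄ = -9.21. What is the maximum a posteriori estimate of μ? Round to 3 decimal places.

μ̂_MAP = -9.151

n = 41, x̄ = -9.21.
For a Normal prior and Normal likelihood with known variance, the posterior is Normal; its mode equals its mean, the precision-weighted average.
Prior precision 1/σ₀² = 1/8 = 0.125; data precision n/σ² = 41/9.
μ̂ = (0.125·(-7) + (41/9)·(-9.21)) / (0.125 + 41/9) = (-25699/600)/(337/72) = -77097/8425 ≈ -9.151.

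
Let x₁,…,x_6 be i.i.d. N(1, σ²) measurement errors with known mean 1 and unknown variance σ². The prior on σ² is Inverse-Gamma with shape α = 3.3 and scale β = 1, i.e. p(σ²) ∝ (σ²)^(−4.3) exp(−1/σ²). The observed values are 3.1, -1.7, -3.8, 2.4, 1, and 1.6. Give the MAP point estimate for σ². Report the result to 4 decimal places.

σ̂²_MAP = 2.6753

Sum of squared deviations about the known mean: SS = (3.1−1)² + (-1.7−1)² + (-3.8−1)² + (2.4−1)² + (1−1)² + (1.6−1)² = 37.06.
The Normal likelihood contributes (σ²)^(−n/2) exp(−SS/(2σ²)), so the posterior is Inverse-Gamma(α + n/2, β + SS/2) = Inverse-Gamma(6.3, 19.53).
The mode of Inverse-Gamma(a, b) is b/(a+1) = 19.53/7.3 ≈ 2.6753.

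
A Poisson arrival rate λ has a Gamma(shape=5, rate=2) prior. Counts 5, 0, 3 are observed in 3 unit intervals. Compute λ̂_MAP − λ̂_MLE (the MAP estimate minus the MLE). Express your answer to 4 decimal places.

Σxᵢ = 8. Posterior is Gamma(13, 5); MAP = (13−1)/5 = 12/5 ≈ 2.40000.
MLE = x̄ = 8/3 ≈ 2.66667.
Difference = 12/5 − 8/3 = -4/15 ≈ -0.2667.

MAP − MLE = -0.2667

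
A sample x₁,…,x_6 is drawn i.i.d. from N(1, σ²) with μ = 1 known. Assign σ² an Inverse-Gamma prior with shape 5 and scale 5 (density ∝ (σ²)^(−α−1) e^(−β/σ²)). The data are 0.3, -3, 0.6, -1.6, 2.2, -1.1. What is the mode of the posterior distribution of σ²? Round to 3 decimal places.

Sum of squared deviations about the known mean: SS = (0.3−1)² + (-3−1)² + (0.6−1)² + (-1.6−1)² + (2.2−1)² + (-1.1−1)² = 29.26.
The Normal likelihood contributes (σ²)^(−n/2) exp(−SS/(2σ²)), so the posterior is Inverse-Gamma(α + n/2, β + SS/2) = Inverse-Gamma(8, 19.63).
The mode of Inverse-Gamma(a, b) is b/(a+1) = 19.63/9 ≈ 2.181.

σ̂²_MAP = 2.181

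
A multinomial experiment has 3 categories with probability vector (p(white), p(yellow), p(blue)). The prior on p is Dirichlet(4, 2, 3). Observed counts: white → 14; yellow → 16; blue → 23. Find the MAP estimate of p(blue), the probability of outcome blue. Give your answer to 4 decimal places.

The posterior is Dirichlet(αᵢ + nᵢ) = Dirichlet(18, 18, 26).
For a Dirichlet(a₁,…,a_K) with all aᵢ > 1, the mode has j-th component (aⱼ − 1)/(Σaᵢ − K).
Here Σaᵢ = 62 and K = 3, so p(blue) = (26 − 1)/(62 − 3) = 25/59 ≈ 0.4237.

MAP estimate of p(blue) = 0.4237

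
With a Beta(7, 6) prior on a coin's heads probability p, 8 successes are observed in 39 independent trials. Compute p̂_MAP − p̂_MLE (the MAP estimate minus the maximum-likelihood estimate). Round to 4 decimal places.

MAP − MLE = 0.0749

Posterior is Beta(15, 37); MAP = (15−1)/(52−2) = 14/50 ≈ 0.28000.
MLE ignores the prior: p̂_MLE = k/n = 8/39 ≈ 0.20513.
Difference = 14/50 − 8/39 = 73/975 ≈ 0.0749.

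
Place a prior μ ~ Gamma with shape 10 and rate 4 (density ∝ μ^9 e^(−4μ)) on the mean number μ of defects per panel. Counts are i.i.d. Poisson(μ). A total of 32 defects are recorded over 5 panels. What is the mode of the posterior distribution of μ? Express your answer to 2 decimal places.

Σxᵢ = 32, n = 5.
Posterior ∝ μ^9e^(−4μ) · μ^32e^(−5μ) = μ^41e^(−9μ), i.e. Gamma(shape=42, rate=9).
The mode of a Gamma(a, b) with a ≥ 1 (shape–rate) is (a−1)/b = 41/9 ≈ 4.56.

μ̂_MAP = 4.56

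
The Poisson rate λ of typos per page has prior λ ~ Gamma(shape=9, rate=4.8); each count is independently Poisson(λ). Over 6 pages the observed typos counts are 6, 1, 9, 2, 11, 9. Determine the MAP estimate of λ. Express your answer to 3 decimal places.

λ̂_MAP = 4.259

Σxᵢ = 6+1+9+2+11+9 = 38, with n = 6.
Posterior ∝ λ^8e^(−4.8λ) · λ^38e^(−6λ) = λ^46e^(−10.8λ), i.e. Gamma(shape=47, rate=10.8).
The mode of a Gamma(a, b) with a ≥ 1 (shape–rate) is (a−1)/b = 46/10.8 ≈ 4.259.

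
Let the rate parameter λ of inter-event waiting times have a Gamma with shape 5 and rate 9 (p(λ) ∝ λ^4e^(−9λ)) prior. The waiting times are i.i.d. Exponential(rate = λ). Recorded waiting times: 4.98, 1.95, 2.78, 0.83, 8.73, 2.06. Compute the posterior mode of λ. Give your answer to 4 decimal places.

The Exponential(rate=λ) likelihood is ∝ λ^n e^(−λΣtᵢ). Here n = 6 and Σtᵢ = 4.98 + 1.95 + 2.78 + 0.83 + 8.73 + 2.06 = 21.33.
Posterior ∝ λ^4e^(−9λ) · λ^6e^(−21.33λ) = λ^10e^(−30.33λ), i.e. Gamma(11, 30.33).
Mode = (a−1)/b = 10/30.33 ≈ 0.3297.

λ̂_MAP = 0.3297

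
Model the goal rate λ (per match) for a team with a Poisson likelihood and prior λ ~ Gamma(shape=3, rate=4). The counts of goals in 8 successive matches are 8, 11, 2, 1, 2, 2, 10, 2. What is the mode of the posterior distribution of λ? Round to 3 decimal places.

Σxᵢ = 8+11+2+1+2+2+10+2 = 38, with n = 8.
Posterior ∝ λ^2e^(−4λ) · λ^38e^(−8λ) = λ^40e^(−12λ), i.e. Gamma(shape=41, rate=12).
The mode of a Gamma(a, b) with a ≥ 1 (shape–rate) is (a−1)/b = 40/12 ≈ 3.333.

λ̂_MAP = 3.333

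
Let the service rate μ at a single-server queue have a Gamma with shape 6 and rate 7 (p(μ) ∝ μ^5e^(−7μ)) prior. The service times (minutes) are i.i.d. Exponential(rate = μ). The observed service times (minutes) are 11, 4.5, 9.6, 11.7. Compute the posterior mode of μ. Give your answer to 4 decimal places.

μ̂_MAP = 0.2055

The Exponential(rate=μ) likelihood is ∝ μ^n e^(−μΣtᵢ). Here n = 4 and Σtᵢ = 11 + 4.5 + 9.6 + 11.7 = 36.8.
Posterior ∝ μ^5e^(−7μ) · μ^4e^(−36.8μ) = μ^9e^(−43.8μ), i.e. Gamma(10, 43.8).
Mode = (a−1)/b = 9/43.8 ≈ 0.2055.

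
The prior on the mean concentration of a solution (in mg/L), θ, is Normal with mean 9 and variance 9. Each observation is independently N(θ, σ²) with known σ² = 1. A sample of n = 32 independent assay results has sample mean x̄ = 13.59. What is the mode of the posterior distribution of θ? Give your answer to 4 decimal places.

θ̂_MAP = 13.5741

n = 32, x̄ = 13.59.
For a Normal prior and Normal likelihood with known variance, the posterior is Normal; its mode equals its mean, the precision-weighted average.
Prior precision 1/σ₀² = 1/9; data precision n/σ² = 32/1 = 32.
θ̂ = ((1/9)·9 + 32·13.59) / (1/9 + 32) = 435.88/(289/9) = 5769/425 ≈ 13.5741.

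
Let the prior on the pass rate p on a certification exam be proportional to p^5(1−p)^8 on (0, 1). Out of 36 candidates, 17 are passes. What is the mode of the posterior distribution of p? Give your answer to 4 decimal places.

p̂_MAP = 0.4490

The prior density ∝ p^5(1−p)^8 is the kernel of Beta(6, 9).
Data: 17 successes in 36 trials. The binomial likelihood contributes p^17(1−p)^19, so the posterior is Beta(6+17, 9+19) = Beta(23, 28).
For Beta(a, b) with a, b > 1 the mode is (a−1)/(a+b−2) = 22/49 ≈ 0.4490.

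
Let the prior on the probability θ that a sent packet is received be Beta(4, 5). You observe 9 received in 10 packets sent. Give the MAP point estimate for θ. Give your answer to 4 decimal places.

Prior: Beta(4, 5).
Data: 9 successes in 10 trials. The binomial likelihood contributes θ^9(1−θ)^1, so the posterior is Beta(4+9, 5+1) = Beta(13, 6).
For Beta(a, b) with a, b > 1 the mode is (a−1)/(a+b−2) = 12/17 ≈ 0.7059.

θ̂_MAP = 0.7059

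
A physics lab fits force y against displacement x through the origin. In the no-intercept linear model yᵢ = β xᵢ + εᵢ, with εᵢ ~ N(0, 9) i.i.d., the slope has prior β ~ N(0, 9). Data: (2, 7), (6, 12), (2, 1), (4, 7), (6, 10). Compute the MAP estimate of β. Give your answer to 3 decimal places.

log p(β | y) = −Σ(yᵢ − βxᵢ)²/(2·9) − β²/(2·9) + const.
Setting the derivative to zero: Σxᵢ(yᵢ − βxᵢ)/9 − β/9 = 0, so β = Σxᵢyᵢ / (Σxᵢ² + σ²/τ²).
Σxᵢyᵢ = 2·7 + 6·12 + 2·1 + 4·7 + 6·10 = 176; Σxᵢ² = 96; σ²/τ² = 1.
β̂_MAP = 176 / (96 + 1) = 176/97 ≈ 1.814.

β̂_MAP = 1.814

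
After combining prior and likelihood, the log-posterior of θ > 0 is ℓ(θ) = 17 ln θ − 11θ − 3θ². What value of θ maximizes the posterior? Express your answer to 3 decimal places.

θ̂_MAP = 1.000

ℓ'(θ) = 17/θ − 11 − 6θ. Setting this to zero and multiplying by θ: 6θ² + 11θ − 17 = 0.
θ = (−11 + √(11² + 4·6·17)) / (2·6) = (−11 + √529) / 12 = (−11 + 23)/12 = 1.
ℓ''(θ) = −17/θ² − 6 < 0, confirming a maximum.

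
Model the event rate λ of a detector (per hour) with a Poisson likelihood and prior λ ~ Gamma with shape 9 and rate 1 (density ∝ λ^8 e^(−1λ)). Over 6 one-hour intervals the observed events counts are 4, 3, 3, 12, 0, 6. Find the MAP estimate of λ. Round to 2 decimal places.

Σxᵢ = 4+3+3+12+0+6 = 28, with n = 6.
Posterior ∝ λ^8e^(−1λ) · λ^28e^(−6λ) = λ^36e^(−7λ), i.e. Gamma(shape=37, rate=7).
The mode of a Gamma(a, b) with a ≥ 1 (shape–rate) is (a−1)/b = 36/7 ≈ 5.14.

λ̂_MAP = 5.14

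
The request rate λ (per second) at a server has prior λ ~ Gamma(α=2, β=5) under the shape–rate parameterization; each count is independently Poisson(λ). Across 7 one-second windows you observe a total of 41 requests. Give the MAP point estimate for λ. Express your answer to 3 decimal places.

Σxᵢ = 41, n = 7.
Posterior ∝ λe^(−5λ) · λ^41e^(−7λ) = λ^42e^(−12λ), i.e. Gamma(shape=43, rate=12).
The mode of a Gamma(a, b) with a ≥ 1 (shape–rate) is (a−1)/b = 42/12 ≈ 3.500.

λ̂_MAP = 3.500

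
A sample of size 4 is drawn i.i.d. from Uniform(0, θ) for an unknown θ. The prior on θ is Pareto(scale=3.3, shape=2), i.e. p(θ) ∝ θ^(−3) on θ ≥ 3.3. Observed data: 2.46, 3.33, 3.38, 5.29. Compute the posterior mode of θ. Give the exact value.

θ̂_MAP = 5.29

The Uniform(0, θ) likelihood is θ^(−n) for θ ≥ max(xᵢ), zero otherwise. Here max(xᵢ) = 5.29.
Posterior ∝ θ^(−3) · θ^(−4) = θ^(−7) on θ ≥ max(3.3, 5.29) = 5.29.
This density is strictly decreasing in θ, so the posterior mode lies at the lower boundary of the support.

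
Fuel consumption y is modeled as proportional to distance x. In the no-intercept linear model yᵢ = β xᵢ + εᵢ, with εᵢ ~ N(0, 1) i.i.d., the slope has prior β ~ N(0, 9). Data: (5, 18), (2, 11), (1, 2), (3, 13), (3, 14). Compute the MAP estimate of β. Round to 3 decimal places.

log p(β | y) = −Σ(yᵢ − βxᵢ)²/(2·1) − β²/(2·9) + const.
Setting the derivative to zero: Σxᵢ(yᵢ − βxᵢ)/1 − β/9 = 0, so β = Σxᵢyᵢ / (Σxᵢ² + σ²/τ²).
Σxᵢyᵢ = 5·18 + 2·11 + 1·2 + 3·13 + 3·14 = 195; Σxᵢ² = 48; σ²/τ² = 1/9.
β̂_MAP = 195 / (48 + 1/9) = 195/(433/9) = 1755/433 ≈ 4.053.

β̂_MAP = 4.053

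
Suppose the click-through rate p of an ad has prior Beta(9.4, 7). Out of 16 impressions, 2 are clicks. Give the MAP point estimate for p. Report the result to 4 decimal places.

p̂_MAP = 0.3421

Prior: Beta(9.4, 7).
Data: 2 successes in 16 trials. The binomial likelihood contributes p^2(1−p)^14, so the posterior is Beta(9.4+2, 7+14) = Beta(11.4, 21).
For Beta(a, b) with a, b > 1 the mode is (a−1)/(a+b−2) = 10.4/30.4 ≈ 0.3421.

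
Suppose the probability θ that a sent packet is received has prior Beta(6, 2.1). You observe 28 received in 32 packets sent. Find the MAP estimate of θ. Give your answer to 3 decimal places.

θ̂_MAP = 0.866

Prior: Beta(6, 2.1).
Data: 28 successes in 32 trials. The binomial likelihood contributes θ^28(1−θ)^4, so the posterior is Beta(6+28, 2.1+4) = Beta(34, 6.1).
For Beta(a, b) with a, b > 1 the mode is (a−1)/(a+b−2) = 33/38.1 ≈ 0.866.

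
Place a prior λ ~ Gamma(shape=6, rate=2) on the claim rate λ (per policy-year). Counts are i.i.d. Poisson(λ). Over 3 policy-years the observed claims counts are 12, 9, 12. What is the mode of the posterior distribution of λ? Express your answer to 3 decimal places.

Σxᵢ = 12+9+12 = 33, with n = 3.
Posterior ∝ λ^5e^(−2λ) · λ^33e^(−3λ) = λ^38e^(−5λ), i.e. Gamma(shape=39, rate=5).
The mode of a Gamma(a, b) with a ≥ 1 (shape–rate) is (a−1)/b = 38/5 ≈ 7.600.

λ̂_MAP = 7.600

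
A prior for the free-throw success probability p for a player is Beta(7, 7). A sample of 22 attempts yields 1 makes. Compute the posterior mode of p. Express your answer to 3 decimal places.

p̂_MAP = 0.206

Prior: Beta(7, 7).
Data: 1 success in 22 trials. The binomial likelihood contributes p(1−p)^21, so the posterior is Beta(7+1, 7+21) = Beta(8, 28).
For Beta(a, b) with a, b > 1 the mode is (a−1)/(a+b−2) = 7/34 ≈ 0.206.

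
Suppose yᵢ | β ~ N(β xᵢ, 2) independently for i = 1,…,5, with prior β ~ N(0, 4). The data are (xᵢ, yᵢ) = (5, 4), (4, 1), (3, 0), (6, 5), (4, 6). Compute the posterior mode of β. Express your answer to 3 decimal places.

β̂_MAP = 0.761

log p(β | y) = −Σ(yᵢ − βxᵢ)²/(2·2) − β²/(2·4) + const.
Setting the derivative to zero: Σxᵢ(yᵢ − βxᵢ)/2 − β/4 = 0, so β = Σxᵢyᵢ / (Σxᵢ² + σ²/τ²).
Σxᵢyᵢ = 5·4 + 4·1 + 3·0 + 6·5 + 4·6 = 78; Σxᵢ² = 102; σ²/τ² = 0.5.
β̂_MAP = 78 / (102 + 0.5) = 78/102.5 ≈ 0.761.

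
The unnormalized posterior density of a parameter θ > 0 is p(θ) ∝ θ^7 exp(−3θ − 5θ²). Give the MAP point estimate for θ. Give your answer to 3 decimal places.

ℓ'(θ) = 7/θ − 3 − 10θ. Setting this to zero and multiplying by θ: 10θ² + 3θ − 7 = 0.
θ = (−3 + √(3² + 4·10·7)) / (2·10) = (−3 + √289) / 20 = (−3 + 17)/20 = 7/10.
ℓ''(θ) = −7/θ² − 10 < 0, confirming a maximum.

θ̂_MAP = 0.700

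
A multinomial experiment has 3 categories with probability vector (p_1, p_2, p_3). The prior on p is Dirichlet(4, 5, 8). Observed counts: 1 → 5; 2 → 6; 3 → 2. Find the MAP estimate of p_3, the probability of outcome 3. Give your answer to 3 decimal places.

The posterior is Dirichlet(αᵢ + nᵢ) = Dirichlet(9, 11, 10).
For a Dirichlet(a₁,…,a_K) with all aᵢ > 1, the mode has j-th component (aⱼ − 1)/(Σaᵢ − K).
Here Σaᵢ = 30 and K = 3, so p_3 = (10 − 1)/(30 − 3) = 9/27 ≈ 0.333.

MAP estimate: 0.333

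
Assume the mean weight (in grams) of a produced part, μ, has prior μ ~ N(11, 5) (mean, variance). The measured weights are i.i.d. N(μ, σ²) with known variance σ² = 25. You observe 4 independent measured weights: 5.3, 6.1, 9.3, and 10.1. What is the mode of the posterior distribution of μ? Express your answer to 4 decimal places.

μ̂_MAP = 9.5333

n = 4; x̄ = (5.3 + 6.1 + 9.3 + 10.1)/4 = 30.8/4 = 7.7.
For a Normal prior and Normal likelihood with known variance, the posterior is Normal; its mode equals its mean, the precision-weighted average.
Prior precision 1/σ₀² = 1/5 = 0.2; data precision n/σ² = 4/25 = 0.16.
μ̂ = (0.2·11 + 0.16·7.7) / (0.2 + 0.16) = 3.432/0.36 = 143/15 ≈ 9.5333.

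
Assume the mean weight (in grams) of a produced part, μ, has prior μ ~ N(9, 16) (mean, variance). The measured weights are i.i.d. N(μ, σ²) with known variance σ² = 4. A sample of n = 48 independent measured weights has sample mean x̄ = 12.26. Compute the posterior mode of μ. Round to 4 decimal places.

n = 48, x̄ = 12.26.
For a Normal prior and Normal likelihood with known variance, the posterior is Normal; its mode equals its mean, the precision-weighted average.
Prior precision 1/σ₀² = 1/16 = 0.0625; data precision n/σ² = 48/4 = 12.
μ̂ = (0.0625·9 + 12·12.26) / (0.0625 + 12) = 147.6825/12.0625 = 59073/4825 ≈ 12.2431.

μ̂_MAP = 12.2431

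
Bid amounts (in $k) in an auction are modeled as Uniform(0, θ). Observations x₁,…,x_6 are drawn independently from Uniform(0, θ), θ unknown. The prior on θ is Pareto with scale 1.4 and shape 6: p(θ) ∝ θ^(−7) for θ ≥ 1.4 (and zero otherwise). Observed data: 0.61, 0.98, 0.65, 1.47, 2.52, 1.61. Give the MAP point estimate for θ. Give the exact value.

θ̂_MAP = 2.52

The Uniform(0, θ) likelihood is θ^(−n) for θ ≥ max(xᵢ), zero otherwise. Here max(xᵢ) = 2.52.
Posterior ∝ θ^(−7) · θ^(−6) = θ^(−13) on θ ≥ max(1.4, 2.52) = 2.52.
This density is strictly decreasing in θ, so the posterior mode lies at the lower boundary of the support.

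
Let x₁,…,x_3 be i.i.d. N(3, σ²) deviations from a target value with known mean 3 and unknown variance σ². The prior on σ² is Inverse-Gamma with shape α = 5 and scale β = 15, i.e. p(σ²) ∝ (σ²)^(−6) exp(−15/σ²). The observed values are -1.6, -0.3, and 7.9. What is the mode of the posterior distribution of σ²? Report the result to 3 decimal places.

σ̂²_MAP = 5.737

Sum of squared deviations about the known mean: SS = (-1.6−3)² + (-0.3−3)² + (7.9−3)² = 56.06.
The Normal likelihood contributes (σ²)^(−n/2) exp(−SS/(2σ²)), so the posterior is Inverse-Gamma(α + n/2, β + SS/2) = Inverse-Gamma(6.5, 43.03).
The mode of Inverse-Gamma(a, b) is b/(a+1) = 43.03/7.5 ≈ 5.737.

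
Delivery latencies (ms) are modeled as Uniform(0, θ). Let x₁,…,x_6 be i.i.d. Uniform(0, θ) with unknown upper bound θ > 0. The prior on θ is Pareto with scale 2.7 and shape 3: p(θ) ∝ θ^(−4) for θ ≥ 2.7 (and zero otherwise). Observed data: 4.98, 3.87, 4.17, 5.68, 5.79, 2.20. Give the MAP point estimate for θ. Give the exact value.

The Uniform(0, θ) likelihood is θ^(−n) for θ ≥ max(xᵢ), zero otherwise. Here max(xᵢ) = 5.79.
Posterior ∝ θ^(−4) · θ^(−6) = θ^(−10) on θ ≥ max(2.7, 5.79) = 5.79.
This density is strictly decreasing in θ, so the posterior mode lies at the lower boundary of the support.

θ̂_MAP = 5.79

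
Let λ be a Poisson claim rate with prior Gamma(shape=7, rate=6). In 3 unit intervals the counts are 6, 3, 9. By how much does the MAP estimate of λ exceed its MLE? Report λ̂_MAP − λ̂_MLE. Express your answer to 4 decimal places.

MAP − MLE = -3.3333

Σxᵢ = 18. Posterior is Gamma(25, 9); MAP = (25−1)/9 = 24/9 ≈ 2.66667.
MLE = x̄ = 18/3 ≈ 6.00000.
Difference = 24/9 − 18/3 = -10/3 ≈ -3.3333.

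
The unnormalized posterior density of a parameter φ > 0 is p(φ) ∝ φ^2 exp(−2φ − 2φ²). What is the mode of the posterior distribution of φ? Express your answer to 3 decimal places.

φ̂_MAP = 0.500

ℓ'(φ) = 2/φ − 2 − 4φ. Setting this to zero and multiplying by φ: 4φ² + 2φ − 2 = 0.
φ = (−2 + √(2² + 4·4·2)) / (2·4) = (−2 + √36) / 8 = (−2 + 6)/8 = 1/2.
ℓ''(φ) = −2/φ² − 4 < 0, confirming a maximum.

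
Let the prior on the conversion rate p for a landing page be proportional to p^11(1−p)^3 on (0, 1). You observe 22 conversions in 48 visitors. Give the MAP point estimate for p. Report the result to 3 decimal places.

The prior density ∝ p^11(1−p)^3 is the kernel of Beta(12, 4).
Data: 22 successes in 48 trials. The binomial likelihood contributes p^22(1−p)^26, so the posterior is Beta(12+22, 4+26) = Beta(34, 30).
For Beta(a, b) with a, b > 1 the mode is (a−1)/(a+b−2) = 33/62 ≈ 0.532.

p̂_MAP = 0.532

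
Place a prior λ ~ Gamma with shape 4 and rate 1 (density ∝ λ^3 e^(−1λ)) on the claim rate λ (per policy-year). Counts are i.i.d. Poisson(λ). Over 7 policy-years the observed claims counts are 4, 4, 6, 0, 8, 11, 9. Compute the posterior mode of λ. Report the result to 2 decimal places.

Σxᵢ = 4+4+6+0+8+11+9 = 42, with n = 7.
Posterior ∝ λ^3e^(−1λ) · λ^42e^(−7λ) = λ^45e^(−8λ), i.e. Gamma(shape=46, rate=8).
The mode of a Gamma(a, b) with a ≥ 1 (shape–rate) is (a−1)/b = 45/8 ≈ 5.63.

λ̂_MAP = 5.63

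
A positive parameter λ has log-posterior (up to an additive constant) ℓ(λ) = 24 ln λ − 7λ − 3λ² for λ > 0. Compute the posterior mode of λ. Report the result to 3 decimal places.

λ̂_MAP = 1.500

ℓ'(λ) = 24/λ − 7 − 6λ. Setting this to zero and multiplying by λ: 6λ² + 7λ − 24 = 0.
λ = (−7 + √(7² + 4·6·24)) / (2·6) = (−7 + √625) / 12 = (−7 + 25)/12 = 3/2.
ℓ''(λ) = −24/λ² − 6 < 0, confirming a maximum.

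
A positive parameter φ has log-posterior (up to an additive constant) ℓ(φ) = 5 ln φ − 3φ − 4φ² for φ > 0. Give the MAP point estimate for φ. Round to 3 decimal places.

ℓ'(φ) = 5/φ − 3 − 8φ. Setting this to zero and multiplying by φ: 8φ² + 3φ − 5 = 0.
φ = (−3 + √(3² + 4·8·5)) / (2·8) = (−3 + √169) / 16 = (−3 + 13)/16 = 5/8.
ℓ''(φ) = −5/φ² − 8 < 0, confirming a maximum.

φ̂_MAP = 0.625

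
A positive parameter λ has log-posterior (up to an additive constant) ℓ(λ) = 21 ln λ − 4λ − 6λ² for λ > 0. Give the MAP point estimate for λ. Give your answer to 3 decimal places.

λ̂_MAP = 1.167

ℓ'(λ) = 21/λ − 4 − 12λ. Setting this to zero and multiplying by λ: 12λ² + 4λ − 21 = 0.
λ = (−4 + √(4² + 4·12·21)) / (2·12) = (−4 + √1024) / 24 = (−4 + 32)/24 = 7/6.
ℓ''(λ) = −21/λ² − 12 < 0, confirming a maximum.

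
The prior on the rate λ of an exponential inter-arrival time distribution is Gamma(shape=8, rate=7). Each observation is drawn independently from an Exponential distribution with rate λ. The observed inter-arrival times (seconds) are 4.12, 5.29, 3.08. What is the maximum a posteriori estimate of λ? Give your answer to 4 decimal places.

λ̂_MAP = 0.5131

The Exponential(rate=λ) likelihood is ∝ λ^n e^(−λΣtᵢ). Here n = 3 and Σtᵢ = 4.12 + 5.29 + 3.08 = 12.49.
Posterior ∝ λ^7e^(−7λ) · λ^3e^(−12.49λ) = λ^10e^(−19.49λ), i.e. Gamma(11, 19.49).
Mode = (a−1)/b = 10/19.49 ≈ 0.5131.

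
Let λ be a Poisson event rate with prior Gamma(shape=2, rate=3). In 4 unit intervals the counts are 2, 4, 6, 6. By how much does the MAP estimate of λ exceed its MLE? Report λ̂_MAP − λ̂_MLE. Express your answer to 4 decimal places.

MAP − MLE = -1.7857

Σxᵢ = 18. Posterior is Gamma(20, 7); MAP = (20−1)/7 = 19/7 ≈ 2.71429.
MLE = x̄ = 18/4 ≈ 4.50000.
Difference = 19/7 − 18/4 = -25/14 ≈ -1.7857.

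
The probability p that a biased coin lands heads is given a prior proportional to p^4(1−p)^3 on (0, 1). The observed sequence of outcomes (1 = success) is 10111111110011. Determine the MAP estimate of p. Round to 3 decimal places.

p̂_MAP = 0.714

The prior density ∝ p^4(1−p)^3 is the kernel of Beta(5, 4).
Data: 11 successes in 14 trials (from the sequence). The binomial likelihood contributes p^11(1−p)^3, so the posterior is Beta(5+11, 4+3) = Beta(16, 7).
For Beta(a, b) with a, b > 1 the mode is (a−1)/(a+b−2) = 15/21 ≈ 0.714.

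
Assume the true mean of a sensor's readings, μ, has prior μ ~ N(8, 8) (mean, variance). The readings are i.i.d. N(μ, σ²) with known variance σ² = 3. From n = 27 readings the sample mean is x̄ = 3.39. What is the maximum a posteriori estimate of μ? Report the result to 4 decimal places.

μ̂_MAP = 3.4532

n = 27, x̄ = 3.39.
For a Normal prior and Normal likelihood with known variance, the posterior is Normal; its mode equals its mean, the precision-weighted average.
Prior precision 1/σ₀² = 1/8 = 0.125; data precision n/σ² = 27/3 = 9.
μ̂ = (0.125·8 + 9·3.39) / (0.125 + 9) = 31.51/9.125 = 6302/1825 ≈ 3.4532.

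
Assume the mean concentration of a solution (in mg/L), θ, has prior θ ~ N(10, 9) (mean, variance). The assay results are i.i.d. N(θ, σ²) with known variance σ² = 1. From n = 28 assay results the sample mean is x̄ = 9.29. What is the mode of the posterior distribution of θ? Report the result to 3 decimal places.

n = 28, x̄ = 9.29.
For a Normal prior and Normal likelihood with known variance, the posterior is Normal; its mode equals its mean, the precision-weighted average.
Prior precision 1/σ₀² = 1/9; data precision n/σ² = 28/1 = 28.
θ̂ = ((1/9)·10 + 28·9.29) / (1/9 + 28) = (58777/225)/(253/9) = 58777/6325 ≈ 9.293.

θ̂_MAP = 9.293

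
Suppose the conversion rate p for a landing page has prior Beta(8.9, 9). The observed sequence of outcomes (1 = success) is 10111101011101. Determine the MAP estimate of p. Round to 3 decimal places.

p̂_MAP = 0.599

Prior: Beta(8.9, 9).
Data: 10 successes in 14 trials (from the sequence). The binomial likelihood contributes p^10(1−p)^4, so the posterior is Beta(8.9+10, 9+4) = Beta(18.9, 13).
For Beta(a, b) with a, b > 1 the mode is (a−1)/(a+b−2) = 17.9/29.9 ≈ 0.599.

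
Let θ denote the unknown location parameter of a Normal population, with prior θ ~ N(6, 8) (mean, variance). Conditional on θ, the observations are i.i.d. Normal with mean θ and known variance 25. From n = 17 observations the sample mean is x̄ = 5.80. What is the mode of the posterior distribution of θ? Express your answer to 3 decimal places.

θ̂_MAP = 5.831

n = 17, x̄ = 5.80.
For a Normal prior and Normal likelihood with known variance, the posterior is Normal; its mode equals its mean, the precision-weighted average.
Prior precision 1/σ₀² = 1/8 = 0.125; data precision n/σ² = 17/25 = 0.68.
θ̂ = (0.125·6 + 0.68·5.8) / (0.125 + 0.68) = 4.694/0.805 = 4694/805 ≈ 5.831.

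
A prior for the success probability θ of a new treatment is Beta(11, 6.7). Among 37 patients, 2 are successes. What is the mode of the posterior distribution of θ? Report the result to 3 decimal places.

Prior: Beta(11, 6.7).
Data: 2 successes in 37 trials. The binomial likelihood contributes θ^2(1−θ)^35, so the posterior is Beta(11+2, 6.7+35) = Beta(13, 41.7).
For Beta(a, b) with a, b > 1 the mode is (a−1)/(a+b−2) = 12/52.7 ≈ 0.228.

θ̂_MAP = 0.228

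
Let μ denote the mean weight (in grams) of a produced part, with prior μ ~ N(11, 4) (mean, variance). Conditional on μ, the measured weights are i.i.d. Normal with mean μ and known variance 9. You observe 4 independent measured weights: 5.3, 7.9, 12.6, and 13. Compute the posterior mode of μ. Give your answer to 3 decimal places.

μ̂_MAP = 10.168

n = 4; x̄ = (5.3 + 7.9 + 12.6 + 13)/4 = 38.8/4 = 9.7.
For a Normal prior and Normal likelihood with known variance, the posterior is Normal; its mode equals its mean, the precision-weighted average.
Prior precision 1/σ₀² = 1/4 = 0.25; data precision n/σ² = 4/9.
μ̂ = (0.25·11 + (4/9)·9.7) / (0.25 + 4/9) = (1271/180)/(25/36) = 10.168.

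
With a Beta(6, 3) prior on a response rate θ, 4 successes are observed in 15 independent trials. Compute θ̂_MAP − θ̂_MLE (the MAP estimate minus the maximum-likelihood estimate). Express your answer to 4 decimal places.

Posterior is Beta(10, 14); MAP = (10−1)/(24−2) = 9/22 ≈ 0.40909.
MLE ignores the prior: θ̂_MLE = k/n = 4/15 ≈ 0.26667.
Difference = 9/22 − 4/15 = 47/330 ≈ 0.1424.

MAP − MLE = 0.1424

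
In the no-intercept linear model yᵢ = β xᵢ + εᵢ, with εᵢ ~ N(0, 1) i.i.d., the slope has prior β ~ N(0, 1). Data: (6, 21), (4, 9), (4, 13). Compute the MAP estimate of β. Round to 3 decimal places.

log p(β | y) = −Σ(yᵢ − βxᵢ)²/(2·1) − β²/(2·1) + const.
Setting the derivative to zero: Σxᵢ(yᵢ − βxᵢ)/1 − β/1 = 0, so β = Σxᵢyᵢ / (Σxᵢ² + σ²/τ²).
Σxᵢyᵢ = 6·21 + 4·9 + 4·13 = 214; Σxᵢ² = 68; σ²/τ² = 1.
β̂_MAP = 214 / (68 + 1) = 214/69 ≈ 3.101.

β̂_MAP = 3.101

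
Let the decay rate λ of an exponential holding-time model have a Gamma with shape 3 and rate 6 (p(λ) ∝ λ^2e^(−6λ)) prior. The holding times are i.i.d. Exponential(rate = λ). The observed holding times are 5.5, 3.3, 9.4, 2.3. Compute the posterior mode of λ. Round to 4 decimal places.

λ̂_MAP = 0.2264

The Exponential(rate=λ) likelihood is ∝ λ^n e^(−λΣtᵢ). Here n = 4 and Σtᵢ = 5.5 + 3.3 + 9.4 + 2.3 = 20.5.
Posterior ∝ λ^2e^(−6λ) · λ^4e^(−20.5λ) = λ^6e^(−26.5λ), i.e. Gamma(7, 26.5).
Mode = (a−1)/b = 6/26.5 ≈ 0.2264.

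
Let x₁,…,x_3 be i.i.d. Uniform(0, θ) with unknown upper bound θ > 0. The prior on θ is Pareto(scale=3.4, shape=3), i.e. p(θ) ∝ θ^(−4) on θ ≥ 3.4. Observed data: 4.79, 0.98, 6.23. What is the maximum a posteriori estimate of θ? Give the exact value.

θ̂_MAP = 6.23

The Uniform(0, θ) likelihood is θ^(−n) for θ ≥ max(xᵢ), zero otherwise. Here max(xᵢ) = 6.23.
Posterior ∝ θ^(−4) · θ^(−3) = θ^(−7) on θ ≥ max(3.4, 6.23) = 6.23.
This density is strictly decreasing in θ, so the posterior mode lies at the lower boundary of the support.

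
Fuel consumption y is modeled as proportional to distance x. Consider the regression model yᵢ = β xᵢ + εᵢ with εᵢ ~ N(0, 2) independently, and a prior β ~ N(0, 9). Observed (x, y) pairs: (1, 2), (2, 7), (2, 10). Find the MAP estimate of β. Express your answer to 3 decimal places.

β̂_MAP = 3.904

log p(β | y) = −Σ(yᵢ − βxᵢ)²/(2·2) − β²/(2·9) + const.
Setting the derivative to zero: Σxᵢ(yᵢ − βxᵢ)/2 − β/9 = 0, so β = Σxᵢyᵢ / (Σxᵢ² + σ²/τ²).
Σxᵢyᵢ = 1·2 + 2·7 + 2·10 = 36; Σxᵢ² = 9; σ²/τ² = 2/9.
β̂_MAP = 36 / (9 + 2/9) = 36/(83/9) = 324/83 ≈ 3.904.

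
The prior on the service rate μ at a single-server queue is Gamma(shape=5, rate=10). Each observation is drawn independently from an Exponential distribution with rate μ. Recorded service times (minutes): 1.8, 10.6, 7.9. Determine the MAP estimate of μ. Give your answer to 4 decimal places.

The Exponential(rate=μ) likelihood is ∝ μ^n e^(−μΣtᵢ). Here n = 3 and Σtᵢ = 1.8 + 10.6 + 7.9 = 20.3.
Posterior ∝ μ^4e^(−10μ) · μ^3e^(−20.3μ) = μ^7e^(−30.3μ), i.e. Gamma(8, 30.3).
Mode = (a−1)/b = 7/30.3 ≈ 0.2310.

μ̂_MAP = 0.2310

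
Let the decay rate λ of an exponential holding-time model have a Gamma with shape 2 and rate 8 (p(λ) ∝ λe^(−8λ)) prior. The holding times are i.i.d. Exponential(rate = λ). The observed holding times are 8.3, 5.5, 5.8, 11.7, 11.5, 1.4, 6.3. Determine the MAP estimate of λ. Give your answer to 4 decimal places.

The Exponential(rate=λ) likelihood is ∝ λ^n e^(−λΣtᵢ). Here n = 7 and Σtᵢ = 8.3 + 5.5 + 5.8 + 11.7 + 11.5 + 1.4 + 6.3 = 50.5.
Posterior ∝ λe^(−8λ) · λ^7e^(−50.5λ) = λ^8e^(−58.5λ), i.e. Gamma(9, 58.5).
Mode = (a−1)/b = 8/58.5 ≈ 0.1368.

λ̂_MAP = 0.1368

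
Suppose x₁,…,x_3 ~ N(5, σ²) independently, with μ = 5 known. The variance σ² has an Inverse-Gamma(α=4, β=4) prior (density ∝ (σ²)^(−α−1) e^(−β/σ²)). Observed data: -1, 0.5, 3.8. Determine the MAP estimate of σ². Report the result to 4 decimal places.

σ̂²_MAP = 5.0531

Sum of squared deviations about the known mean: SS = (-1−5)² + (0.5−5)² + (3.8−5)² = 57.69.
The Normal likelihood contributes (σ²)^(−n/2) exp(−SS/(2σ²)), so the posterior is Inverse-Gamma(α + n/2, β + SS/2) = Inverse-Gamma(5.5, 32.845).
The mode of Inverse-Gamma(a, b) is b/(a+1) = 32.845/6.5 ≈ 5.0531.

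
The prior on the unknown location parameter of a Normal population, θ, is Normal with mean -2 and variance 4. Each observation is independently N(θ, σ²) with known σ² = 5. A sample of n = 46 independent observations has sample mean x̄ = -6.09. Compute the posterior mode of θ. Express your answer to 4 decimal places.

n = 46, x̄ = -6.09.
For a Normal prior and Normal likelihood with known variance, the posterior is Normal; its mode equals its mean, the precision-weighted average.
Prior precision 1/σ₀² = 1/4 = 0.25; data precision n/σ² = 46/5 = 9.2.
θ̂ = (0.25·(-2) + 9.2·(-6.09)) / (0.25 + 9.2) = (-56.528)/9.45 = -28264/4725 ≈ -5.9818.

θ̂_MAP = -5.9818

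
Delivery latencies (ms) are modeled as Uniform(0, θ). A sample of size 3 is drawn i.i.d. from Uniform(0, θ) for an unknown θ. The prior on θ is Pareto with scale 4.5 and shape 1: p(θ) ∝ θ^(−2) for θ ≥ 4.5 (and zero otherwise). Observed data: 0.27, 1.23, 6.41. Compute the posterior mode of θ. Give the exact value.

The Uniform(0, θ) likelihood is θ^(−n) for θ ≥ max(xᵢ), zero otherwise. Here max(xᵢ) = 6.41.
Posterior ∝ θ^(−2) · θ^(−3) = θ^(−5) on θ ≥ max(4.5, 6.41) = 6.41.
This density is strictly decreasing in θ, so the posterior mode lies at the lower boundary of the support.

θ̂_MAP = 6.41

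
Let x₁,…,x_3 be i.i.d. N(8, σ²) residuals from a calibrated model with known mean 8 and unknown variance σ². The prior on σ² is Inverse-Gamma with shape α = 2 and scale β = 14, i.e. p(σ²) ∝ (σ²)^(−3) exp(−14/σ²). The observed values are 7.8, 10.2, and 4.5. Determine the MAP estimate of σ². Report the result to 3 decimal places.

σ̂²_MAP = 5.014

Sum of squared deviations about the known mean: SS = (7.8−8)² + (10.2−8)² + (4.5−8)² = 17.13.
The Normal likelihood contributes (σ²)^(−n/2) exp(−SS/(2σ²)), so the posterior is Inverse-Gamma(α + n/2, β + SS/2) = Inverse-Gamma(3.5, 22.565).
The mode of Inverse-Gamma(a, b) is b/(a+1) = 22.565/4.5 ≈ 5.014.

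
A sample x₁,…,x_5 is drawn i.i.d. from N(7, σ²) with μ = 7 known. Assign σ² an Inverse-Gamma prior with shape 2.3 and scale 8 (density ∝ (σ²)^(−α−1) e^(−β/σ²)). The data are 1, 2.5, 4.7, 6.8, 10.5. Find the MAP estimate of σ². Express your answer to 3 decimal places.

σ̂²_MAP = 7.744

Sum of squared deviations about the known mean: SS = (1−7)² + (2.5−7)² + (4.7−7)² + (6.8−7)² + (10.5−7)² = 73.83.
The Normal likelihood contributes (σ²)^(−n/2) exp(−SS/(2σ²)), so the posterior is Inverse-Gamma(α + n/2, β + SS/2) = Inverse-Gamma(4.8, 44.915).
The mode of Inverse-Gamma(a, b) is b/(a+1) = 44.915/5.8 ≈ 7.744.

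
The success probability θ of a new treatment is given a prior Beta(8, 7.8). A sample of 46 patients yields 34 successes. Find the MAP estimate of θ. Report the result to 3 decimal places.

θ̂_MAP = 0.686

Prior: Beta(8, 7.8).
Data: 34 successes in 46 trials. The binomial likelihood contributes θ^34(1−θ)^12, so the posterior is Beta(8+34, 7.8+12) = Beta(42, 19.8).
For Beta(a, b) with a, b > 1 the mode is (a−1)/(a+b−2) = 41/59.8 ≈ 0.686.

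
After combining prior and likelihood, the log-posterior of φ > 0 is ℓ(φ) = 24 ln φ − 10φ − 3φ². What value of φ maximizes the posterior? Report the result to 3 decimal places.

ℓ'(φ) = 24/φ − 10 − 6φ. Setting this to zero and multiplying by φ: 6φ² + 10φ − 24 = 0.
φ = (−10 + √(10² + 4·6·24)) / (2·6) = (−10 + √676) / 12 = (−10 + 26)/12 = 4/3.
ℓ''(φ) = −24/φ² − 6 < 0, confirming a maximum.

φ̂_MAP = 1.333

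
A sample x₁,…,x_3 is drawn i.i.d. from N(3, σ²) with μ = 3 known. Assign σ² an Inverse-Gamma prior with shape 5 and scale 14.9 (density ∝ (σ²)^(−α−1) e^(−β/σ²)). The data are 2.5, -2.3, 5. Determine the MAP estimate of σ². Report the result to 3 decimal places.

Sum of squared deviations about the known mean: SS = (2.5−3)² + (-2.3−3)² + (5−3)² = 32.34.
The Normal likelihood contributes (σ²)^(−n/2) exp(−SS/(2σ²)), so the posterior is Inverse-Gamma(α + n/2, β + SS/2) = Inverse-Gamma(6.5, 31.07).
The mode of Inverse-Gamma(a, b) is b/(a+1) = 31.07/7.5 ≈ 4.143.

σ̂²_MAP = 4.143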